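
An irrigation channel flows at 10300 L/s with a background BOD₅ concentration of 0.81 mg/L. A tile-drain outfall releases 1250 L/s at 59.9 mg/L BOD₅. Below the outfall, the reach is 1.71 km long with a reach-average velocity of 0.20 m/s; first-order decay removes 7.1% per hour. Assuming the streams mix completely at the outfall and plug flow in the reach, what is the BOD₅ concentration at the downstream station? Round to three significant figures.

6.05 mg/L

Flow-weighted average: C = (10300·0.8100 + 1250·59.90) / 11550 = 83220/11550 = 7.205 mg/L.
Travel time t = 1.71·1000 / 0.20 = 8550 s = 2.375 h.
7.1%/h lost → k = −ln(1 − 0.071) = 0.07365 h⁻¹.
After decay, C = 7.205 × e^(−kt) = 7.205 × 0.8395 = 6.049 mg/L.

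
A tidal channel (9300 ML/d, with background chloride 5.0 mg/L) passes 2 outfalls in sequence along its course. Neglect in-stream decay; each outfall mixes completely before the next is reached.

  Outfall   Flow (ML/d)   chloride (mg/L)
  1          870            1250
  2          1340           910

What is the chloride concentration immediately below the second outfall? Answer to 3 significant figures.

After outfall 1: Q = 9300 + 870.0 = 10170 ML/d; C = (9300·5.000 + 870.0·1250)/10170 = 111.5 mg/L.
After outfall 2: Q = 10170 + 1340 = 11510 ML/d; C = (10170·111.5 + 1340·910.0)/11510 = 204.5 mg/L.

204 mg/L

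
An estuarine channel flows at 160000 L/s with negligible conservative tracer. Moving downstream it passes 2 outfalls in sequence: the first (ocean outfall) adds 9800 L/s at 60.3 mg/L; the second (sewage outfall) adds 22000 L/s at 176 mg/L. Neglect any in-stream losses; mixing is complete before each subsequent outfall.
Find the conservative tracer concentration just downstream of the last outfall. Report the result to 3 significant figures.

23.3 mg/L

Below outfall 1: Q → 169800 L/s, C = (160000·0 + 9800·60.30)/169800 = 3.480 mg/L.
Below outfall 2: Q → 191800 L/s, C = (169800·3.480 + 22000·176.0)/191800 = 23.27 mg/L.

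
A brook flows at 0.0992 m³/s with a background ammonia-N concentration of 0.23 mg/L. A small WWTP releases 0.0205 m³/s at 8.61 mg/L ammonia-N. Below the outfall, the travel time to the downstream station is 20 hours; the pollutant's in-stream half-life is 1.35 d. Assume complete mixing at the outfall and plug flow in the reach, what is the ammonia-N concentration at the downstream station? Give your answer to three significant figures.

After mixing, C = (0.09920·0.2300 + 0.02050·8.610) / 0.1197 = 0.1993/0.1197 = 1.665 mg/L.
Half-life 1.35 d → k = ln 2 / 1.35 = 0.5134 d⁻¹.
First-order decay: C = 1.665·exp(−k·t) = 1.665·0.6519 = 1.086 mg/L.

1.09 mg/L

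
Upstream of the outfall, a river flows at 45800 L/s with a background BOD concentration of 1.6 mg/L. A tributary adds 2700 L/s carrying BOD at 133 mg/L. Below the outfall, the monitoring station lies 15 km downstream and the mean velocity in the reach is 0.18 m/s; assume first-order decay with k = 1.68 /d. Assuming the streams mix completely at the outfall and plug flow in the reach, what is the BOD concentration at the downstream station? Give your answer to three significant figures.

1.76 mg/L

Mixed concentration C = ΣQC/ΣQ = (45800·1.600 + 2700·133.0) / 48500 = 432400/48500 = 8.915 mg/L.
Travel time t = 15·1000 / 0.18 = 83330 s = 23.15 h.
After decay, C = 8.915 × e^(−kt) = 8.915 × 0.1978 = 1.764 mg/L.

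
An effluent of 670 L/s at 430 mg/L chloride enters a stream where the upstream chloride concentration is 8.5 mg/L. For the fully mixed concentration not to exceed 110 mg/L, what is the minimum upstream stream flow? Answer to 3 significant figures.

Set C_mix = 110: (Q·8.500 + 670.0·430.0) / (Q + 670.0) = 110
→ Q = 670.0·(430.0 − 110)/(110 − 8.500) = 2112 L/s.

2110 L/s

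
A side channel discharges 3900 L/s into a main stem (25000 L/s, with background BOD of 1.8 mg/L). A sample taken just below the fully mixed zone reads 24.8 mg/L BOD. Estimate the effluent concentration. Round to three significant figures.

172 mg/L

Mass balance: 25000·1.800 + 3900·Cₑ = 28900·24.80
→ Cₑ = (28900·24.80 − 25000·1.800) / 3900 = 172.2 mg/L.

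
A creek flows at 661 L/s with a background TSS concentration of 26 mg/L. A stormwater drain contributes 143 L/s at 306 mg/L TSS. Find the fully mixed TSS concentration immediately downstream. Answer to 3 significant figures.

Conservation of mass: C = (661.0·26.00 + 143.0·306.0) / 804.0 = 60940/804.0 = 75.80 mg/L.

75.8 mg/L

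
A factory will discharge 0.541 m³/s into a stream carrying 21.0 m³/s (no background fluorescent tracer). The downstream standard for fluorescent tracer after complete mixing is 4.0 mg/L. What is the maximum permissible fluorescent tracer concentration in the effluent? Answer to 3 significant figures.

159 mg/L

At the limit, (Qr·Cr + Qe·Cₑ)/(Qr + Qe) = 4.0:
Cₑ = (21.54·4.0 − 21.00·0) / 0.5410 = 159.3 mg/L.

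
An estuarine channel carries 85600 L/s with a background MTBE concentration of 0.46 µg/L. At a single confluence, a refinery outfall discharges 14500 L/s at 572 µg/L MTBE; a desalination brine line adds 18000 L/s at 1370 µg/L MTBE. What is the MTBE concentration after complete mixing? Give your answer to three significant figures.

Conservation of mass: C = (85600·0.4600 + 14500·572.0 + 18000·1370) / 118100 = 32990000/118100 = 279.4 µg/L.

279 µg/L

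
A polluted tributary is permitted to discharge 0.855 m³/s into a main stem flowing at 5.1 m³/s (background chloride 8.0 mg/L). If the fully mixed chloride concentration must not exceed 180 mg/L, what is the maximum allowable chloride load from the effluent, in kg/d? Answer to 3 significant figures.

Mass balance at the limit: 5.100·8.000 + 0.8550·Cₑ = 5.955·180 → Cₑ = 1206 mg/L.
Load = 0.8550 m³/s × 1206 g/m³ × 86 400 s/d = 89090 kg/d.

89100 kg/d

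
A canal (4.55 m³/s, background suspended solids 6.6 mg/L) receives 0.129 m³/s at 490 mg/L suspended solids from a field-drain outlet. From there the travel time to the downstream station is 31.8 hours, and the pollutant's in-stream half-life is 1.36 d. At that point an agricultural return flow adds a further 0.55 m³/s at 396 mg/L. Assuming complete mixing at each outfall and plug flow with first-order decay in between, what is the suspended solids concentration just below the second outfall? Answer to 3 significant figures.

Mixed concentration C = ΣQC/ΣQ = (4.550·6.600 + 0.1290·490.0) / 4.679 = 93.24/4.679 = 19.93 mg/L; combined flow 4.679 m³/s.
Half-life 1.36 d → k = ln 2 / 1.36 = 0.5097 d⁻¹.
After decay, C = 19.93 × e^(−kt) = 19.93 × 0.5090 = 10.14 mg/L.
At the second outfall, C = (4.679·10.14 + 0.5500·396.0) / (4.679 + 0.5500) = 50.73 mg/L.

50.7 mg/L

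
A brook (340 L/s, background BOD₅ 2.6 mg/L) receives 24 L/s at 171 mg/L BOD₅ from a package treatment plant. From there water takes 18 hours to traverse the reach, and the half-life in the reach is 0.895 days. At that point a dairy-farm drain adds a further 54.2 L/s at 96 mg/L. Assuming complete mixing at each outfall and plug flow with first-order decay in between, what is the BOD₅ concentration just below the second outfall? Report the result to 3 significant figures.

Mixed concentration C = ΣQC/ΣQ = (340.0·2.600 + 24.00·171.0) / 364.0 = 4988/364.0 = 13.70 mg/L; combined flow 364.0 L/s.
Half-life 0.895 d → k = ln 2 / 0.895 = 0.7745 d⁻¹.
Decay over the reach: 13.70·exp(−kt) = 13.70·0.5594 = 7.666 mg/L.
At the second outfall, C = (364.0·7.666 + 54.20·96.00) / (364.0 + 54.20) = 19.11 mg/L.

19.1 mg/L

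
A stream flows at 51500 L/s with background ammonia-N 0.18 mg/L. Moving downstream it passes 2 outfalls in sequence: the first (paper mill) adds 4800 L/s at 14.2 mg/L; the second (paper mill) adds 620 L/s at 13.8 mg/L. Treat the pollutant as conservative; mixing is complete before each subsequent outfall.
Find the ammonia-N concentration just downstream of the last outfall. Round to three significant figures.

1.51 mg/L

Outfall 1: combined Q = 56300 L/s; C = (51500·0.1800 + 4800·14.20)/56300 = 1.375 mg/L.
Outfall 2: combined Q = 56920 L/s; C = (56300·1.375 + 620.0·13.80)/56920 = 1.511 mg/L.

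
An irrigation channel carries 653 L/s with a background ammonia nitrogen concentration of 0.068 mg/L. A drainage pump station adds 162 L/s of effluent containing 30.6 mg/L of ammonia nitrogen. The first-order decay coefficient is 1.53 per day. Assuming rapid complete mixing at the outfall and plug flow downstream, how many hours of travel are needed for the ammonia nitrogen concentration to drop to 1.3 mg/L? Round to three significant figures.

24.3 h

Flow-weighted average: C = (653.0·0.06800 + 162.0·30.60) / 815.0 = 5002/815.0 = 6.137 mg/L.
6.137·exp(−k·t) = 1.3 → t = ln(6.137/1.3)/k = 87640 s = 24.34 h.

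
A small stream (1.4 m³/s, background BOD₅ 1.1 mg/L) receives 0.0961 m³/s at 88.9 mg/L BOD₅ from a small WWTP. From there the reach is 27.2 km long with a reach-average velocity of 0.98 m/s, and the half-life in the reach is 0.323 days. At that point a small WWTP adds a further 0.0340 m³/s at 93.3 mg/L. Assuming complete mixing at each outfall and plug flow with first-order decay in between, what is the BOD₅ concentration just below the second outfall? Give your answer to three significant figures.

Mass balance: C = (1.400·1.100 + 0.09610·88.90) / 1.496 = 10.08/1.496 = 6.740 mg/L; combined flow 1.496 m³/s.
Travel time t = 27.2·1000 / 0.98 = 27760 s = 7.710 h.
Half-life 0.323 d → k = ln 2 / 0.323 = 2.146 d⁻¹.
After decay, C = 6.740 × e^(−kt) = 6.740 × 0.5019 = 3.383 mg/L.
At the second outfall, C = (1.496·3.383 + 0.03400·93.30) / (1.496 + 0.03400) = 5.381 mg/L.

5.38 mg/L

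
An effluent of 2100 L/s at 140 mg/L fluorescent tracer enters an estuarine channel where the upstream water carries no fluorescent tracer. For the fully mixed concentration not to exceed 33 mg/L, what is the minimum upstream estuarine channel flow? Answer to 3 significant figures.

Set C_mix = 33: (Q·0 + 2100·140.0) / (Q + 2100) = 33
→ Q = 2100·(140.0 − 33)/(33 − 0) = 6809 L/s.

6810 L/s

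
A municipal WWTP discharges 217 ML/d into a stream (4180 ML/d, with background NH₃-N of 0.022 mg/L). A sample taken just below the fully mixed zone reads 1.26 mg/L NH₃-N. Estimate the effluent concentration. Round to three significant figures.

25.1 mg/L

Mass balance: 4180·0.02200 + 217.0·Cₑ = 4397·1.260
→ Cₑ = (4397·1.260 − 4180·0.02200) / 217.0 = 25.11 mg/L.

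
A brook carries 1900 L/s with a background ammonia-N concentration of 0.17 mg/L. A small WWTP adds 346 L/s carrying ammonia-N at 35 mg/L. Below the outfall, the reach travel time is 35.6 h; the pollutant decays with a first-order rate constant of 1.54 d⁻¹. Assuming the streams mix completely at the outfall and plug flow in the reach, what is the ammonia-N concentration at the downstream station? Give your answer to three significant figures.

0.564 mg/L

Mass balance: C = (1900·0.1700 + 346.0·35.00) / 2246 = 12430/2246 = 5.536 mg/L.
Applying C = C₀e^(−kt): 5.536 × 0.1018 = 0.5638 mg/L.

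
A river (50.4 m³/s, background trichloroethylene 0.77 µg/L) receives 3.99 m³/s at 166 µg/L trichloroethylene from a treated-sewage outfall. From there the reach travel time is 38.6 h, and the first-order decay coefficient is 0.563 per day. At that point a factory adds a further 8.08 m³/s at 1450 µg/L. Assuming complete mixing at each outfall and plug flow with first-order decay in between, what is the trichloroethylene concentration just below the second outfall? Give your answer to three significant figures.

Mixed concentration C = ΣQC/ΣQ = (50.40·0.7700 + 3.990·166.0) / 54.39 = 701.1/54.39 = 12.89 µg/L; combined flow 54.39 m³/s.
After decay, C = 12.89 × e^(−kt) = 12.89 × 0.4043 = 5.212 µg/L.
Second outfall: C = (54.39·5.212 + 8.080·1450)/62.47 = 192.1 µg/L.

192 µg/L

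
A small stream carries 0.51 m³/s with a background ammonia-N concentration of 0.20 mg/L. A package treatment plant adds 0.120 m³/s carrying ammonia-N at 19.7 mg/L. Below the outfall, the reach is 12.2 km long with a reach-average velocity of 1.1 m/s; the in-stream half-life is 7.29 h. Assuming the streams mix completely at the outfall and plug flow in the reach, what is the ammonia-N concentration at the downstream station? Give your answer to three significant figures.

2.92 mg/L

Flow-weighted average: C = (0.5100·0.2000 + 0.1200·19.70) / 0.6300 = 2.466/0.6300 = 3.914 mg/L.
Travel time t = 12.2·1000 / 1.1 = 11090 s = 3.081 h.
Half-life 7.29 h → k = ln 2 / 7.29 = 0.09508 h⁻¹ = 2.282 d⁻¹.
Applying C = C₀e^(−kt): 3.914 × 0.7461 = 2.920 mg/L.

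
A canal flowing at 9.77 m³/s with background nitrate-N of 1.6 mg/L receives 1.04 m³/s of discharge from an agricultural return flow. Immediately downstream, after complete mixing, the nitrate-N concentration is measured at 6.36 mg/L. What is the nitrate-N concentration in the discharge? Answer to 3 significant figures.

51.1 mg/L

Mass balance: 9.770·1.600 + 1.040·Cₑ = 10.81·6.360
→ Cₑ = (10.81·6.360 − 9.770·1.600) / 1.040 = 51.08 mg/L.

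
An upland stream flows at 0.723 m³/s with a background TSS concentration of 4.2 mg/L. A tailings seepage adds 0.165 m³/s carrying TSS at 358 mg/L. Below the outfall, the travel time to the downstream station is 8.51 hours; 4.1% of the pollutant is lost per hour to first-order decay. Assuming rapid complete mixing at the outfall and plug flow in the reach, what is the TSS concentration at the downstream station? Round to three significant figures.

49.0 mg/L

After mixing, C = (0.7230·4.200 + 0.1650·358.0) / 0.8880 = 62.11/0.8880 = 69.94 mg/L.
4.1%/h lost → k = −ln(1 − 0.041) = 0.04186 h⁻¹.
Applying C = C₀e^(−kt): 69.94 × 0.7003 = 48.98 mg/L.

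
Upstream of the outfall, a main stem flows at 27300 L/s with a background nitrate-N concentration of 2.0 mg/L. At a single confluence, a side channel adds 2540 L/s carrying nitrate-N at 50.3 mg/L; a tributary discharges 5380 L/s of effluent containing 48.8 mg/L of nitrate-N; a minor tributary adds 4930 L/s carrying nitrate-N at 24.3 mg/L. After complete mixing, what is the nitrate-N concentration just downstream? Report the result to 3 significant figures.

14.1 mg/L

After mixing, C = (27300·2.000 + 2540·50.30 + 5380·48.80 + 4930·24.30) / 40150 = 564700/40150 = 14.06 mg/L.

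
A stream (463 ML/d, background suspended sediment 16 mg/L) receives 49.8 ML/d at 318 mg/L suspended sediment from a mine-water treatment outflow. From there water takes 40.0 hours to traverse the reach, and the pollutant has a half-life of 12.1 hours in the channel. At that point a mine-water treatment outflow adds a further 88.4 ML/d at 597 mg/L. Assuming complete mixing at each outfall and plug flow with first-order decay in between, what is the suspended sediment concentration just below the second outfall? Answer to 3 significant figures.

Mixed concentration C = ΣQC/ΣQ = (463.0·16.00 + 49.80·318.0) / 512.8 = 23240/512.8 = 45.33 mg/L; combined flow 512.8 ML/d.
Half-life 12.1 h → k = ln 2 / 12.1 = 0.05728 h⁻¹ = 1.375 d⁻¹.
Decay over the reach: 45.33·exp(−kt) = 45.33·0.1011 = 4.584 mg/L.
Second outfall: C = (512.8·4.584 + 88.40·597.0)/601.2 = 91.69 mg/L.

91.7 mg/L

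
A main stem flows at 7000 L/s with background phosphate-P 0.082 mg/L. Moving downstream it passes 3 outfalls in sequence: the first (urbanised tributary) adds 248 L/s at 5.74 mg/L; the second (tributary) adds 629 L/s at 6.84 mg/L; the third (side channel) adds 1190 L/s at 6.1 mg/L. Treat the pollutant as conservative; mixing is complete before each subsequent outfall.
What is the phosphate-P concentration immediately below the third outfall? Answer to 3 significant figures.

1.50 mg/L

After outfall 1: Q = 7000 + 248.0 = 7248 L/s; C = (7000·0.08200 + 248.0·5.740)/7248 = 0.2756 mg/L.
After outfall 2: Q = 7248 + 629.0 = 7877 L/s; C = (7248·0.2756 + 629.0·6.840)/7877 = 0.7998 mg/L.
After outfall 3: Q = 7877 + 1190 = 9067 L/s; C = (7877·0.7998 + 1190·6.100)/9067 = 1.495 mg/L.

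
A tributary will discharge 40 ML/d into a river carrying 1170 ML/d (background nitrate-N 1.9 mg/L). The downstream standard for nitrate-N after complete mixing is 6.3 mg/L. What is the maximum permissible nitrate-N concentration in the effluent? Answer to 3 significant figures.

135 mg/L

At the limit, (Qr·Cr + Qe·Cₑ)/(Qr + Qe) = 6.3:
Cₑ = (1210·6.3 − 1170·1.900) / 40.00 = 135.0 mg/L.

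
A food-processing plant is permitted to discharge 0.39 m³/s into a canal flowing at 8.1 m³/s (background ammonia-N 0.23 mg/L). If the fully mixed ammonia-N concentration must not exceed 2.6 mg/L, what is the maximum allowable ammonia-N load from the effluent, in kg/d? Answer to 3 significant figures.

1750 kg/d

Mass balance at the limit: 8.100·0.2300 + 0.3900·Cₑ = 8.490·2.6 → Cₑ = 51.82 mg/L.
Load = 0.3900 m³/s × 51.82 g/m³ × 86 400 s/d = 1746 kg/d.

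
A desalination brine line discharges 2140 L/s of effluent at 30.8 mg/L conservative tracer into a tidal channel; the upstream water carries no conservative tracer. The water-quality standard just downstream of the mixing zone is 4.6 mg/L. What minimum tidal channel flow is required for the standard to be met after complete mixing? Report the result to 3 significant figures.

Set C_mix = 4.6: (Q·0 + 2140·30.80) / (Q + 2140) = 4.6
→ Q = 2140·(30.80 − 4.6)/(4.6 − 0) = 12190 L/s.

12200 L/s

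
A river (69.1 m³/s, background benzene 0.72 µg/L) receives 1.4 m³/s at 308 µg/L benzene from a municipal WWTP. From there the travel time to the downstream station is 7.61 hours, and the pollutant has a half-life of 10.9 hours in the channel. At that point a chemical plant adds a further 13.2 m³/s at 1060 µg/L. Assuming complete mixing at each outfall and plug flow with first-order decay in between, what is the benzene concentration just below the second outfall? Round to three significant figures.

171 µg/L

Mass balance: C = (69.10·0.7200 + 1.400·308.0) / 70.50 = 481.0/70.50 = 6.822 µg/L; combined flow 70.50 m³/s.
Half-life 10.9 h → k = ln 2 / 10.9 = 0.06359 h⁻¹ = 1.526 d⁻¹.
Applying C = C₀e^(−kt): 6.822 × 0.6164 = 4.205 µg/L.
Second outfall: C = (70.50·4.205 + 13.20·1060)/83.70 = 170.7 µg/L.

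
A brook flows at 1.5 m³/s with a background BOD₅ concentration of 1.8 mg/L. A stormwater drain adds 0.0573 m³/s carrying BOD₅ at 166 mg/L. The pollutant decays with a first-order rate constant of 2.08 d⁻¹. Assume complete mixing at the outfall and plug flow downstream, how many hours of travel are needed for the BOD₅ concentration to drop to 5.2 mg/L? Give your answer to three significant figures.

Mixed concentration C = ΣQC/ΣQ = (1.500·1.800 + 0.05730·166.0) / 1.557 = 12.21/1.557 = 7.842 mg/L.
7.842·exp(−k·t) = 5.2 → t = ln(7.842/5.2)/k = 17060 s = 4.740 h.

4.74 h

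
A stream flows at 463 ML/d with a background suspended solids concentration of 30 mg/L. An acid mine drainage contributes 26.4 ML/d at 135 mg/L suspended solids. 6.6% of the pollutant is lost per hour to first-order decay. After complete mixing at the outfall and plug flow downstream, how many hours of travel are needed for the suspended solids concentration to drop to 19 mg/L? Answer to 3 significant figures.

Flow-weighted average: C = (463.0·30.00 + 26.40·135.0) / 489.4 = 17450/489.4 = 35.66 mg/L.
6.6%/h lost → k = −ln(1 − 0.066) = 0.06828 h⁻¹.
35.66·exp(−k·t) = 19 → t = ln(35.66/19)/k = 33200 s = 9.223 h.

9.22 h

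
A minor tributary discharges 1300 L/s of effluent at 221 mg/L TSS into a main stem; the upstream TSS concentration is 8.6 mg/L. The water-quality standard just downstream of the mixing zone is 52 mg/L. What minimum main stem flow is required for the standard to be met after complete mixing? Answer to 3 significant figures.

5060 L/s

Set C_mix = 52: (Q·8.600 + 1300·221.0) / (Q + 1300) = 52
→ Q = 1300·(221.0 − 52)/(52 − 8.600) = 5062 L/s.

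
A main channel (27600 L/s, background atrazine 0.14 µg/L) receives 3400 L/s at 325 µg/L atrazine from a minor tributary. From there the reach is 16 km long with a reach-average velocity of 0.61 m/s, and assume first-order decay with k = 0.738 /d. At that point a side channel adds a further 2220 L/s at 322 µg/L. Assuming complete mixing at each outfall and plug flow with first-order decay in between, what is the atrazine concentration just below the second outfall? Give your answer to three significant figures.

After mixing, C = (27600·0.1400 + 3400·325.0) / 31000 = 1109000/31000 = 35.77 µg/L; combined flow 31000 L/s.
Travel time t = 16·1000 / 0.61 = 26230 s = 7.286 h.
Applying C = C₀e^(−kt): 35.77 × 0.7993 = 28.59 µg/L.
At the second outfall, C = (31000·28.59 + 2220·322.0) / (31000 + 2220) = 48.20 µg/L.

48.2 µg/L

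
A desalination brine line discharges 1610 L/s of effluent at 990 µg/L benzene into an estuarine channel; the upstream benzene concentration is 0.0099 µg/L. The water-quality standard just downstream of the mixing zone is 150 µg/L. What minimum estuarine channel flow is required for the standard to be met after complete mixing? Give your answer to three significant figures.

9020 L/s

Set C_mix = 150: (Q·0.009900 + 1610·990.0) / (Q + 1610) = 150
→ Q = 1610·(990.0 − 150)/(150 − 0.009900) = 9017 L/s.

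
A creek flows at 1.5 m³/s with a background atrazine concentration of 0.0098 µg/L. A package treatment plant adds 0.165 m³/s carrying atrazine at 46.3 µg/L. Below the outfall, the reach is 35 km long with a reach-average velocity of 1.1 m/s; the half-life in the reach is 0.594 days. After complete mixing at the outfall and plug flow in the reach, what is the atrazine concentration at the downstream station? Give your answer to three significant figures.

Conservation of mass: C = (1.500·0.009800 + 0.1650·46.30) / 1.665 = 7.654/1.665 = 4.597 µg/L.
Travel time t = 35·1000 / 1.1 = 31820 s = 8.838 h.
Half-life 0.594 d → k = ln 2 / 0.594 = 1.167 d⁻¹.
Decay over the reach: 4.597·exp(−kt) = 4.597·0.6507 = 2.991 µg/L.

2.99 µg/L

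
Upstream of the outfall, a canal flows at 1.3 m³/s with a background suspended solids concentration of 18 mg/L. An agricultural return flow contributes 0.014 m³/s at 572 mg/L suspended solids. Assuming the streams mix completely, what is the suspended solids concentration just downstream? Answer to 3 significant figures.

Mass balance: C = (1.300·18.00 + 0.01400·572.0) / 1.314 = 31.41/1.314 = 23.90 mg/L.

23.9 mg/L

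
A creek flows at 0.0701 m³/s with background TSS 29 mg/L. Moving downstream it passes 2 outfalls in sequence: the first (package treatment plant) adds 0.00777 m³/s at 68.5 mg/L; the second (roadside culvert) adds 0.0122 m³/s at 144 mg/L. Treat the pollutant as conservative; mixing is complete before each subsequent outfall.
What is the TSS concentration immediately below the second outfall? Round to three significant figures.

Outfall 1: combined Q = 0.07787 m³/s; C = (0.07010·29.00 + 0.007770·68.50)/0.07787 = 32.94 mg/L.
Outfall 2: combined Q = 0.09007 m³/s; C = (0.07787·32.94 + 0.01220·144.0)/0.09007 = 47.98 mg/L.

48.0 mg/L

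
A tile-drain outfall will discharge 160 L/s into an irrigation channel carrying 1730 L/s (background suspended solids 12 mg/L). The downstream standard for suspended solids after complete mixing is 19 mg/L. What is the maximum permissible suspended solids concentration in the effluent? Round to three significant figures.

94.7 mg/L

At the limit, (Qr·Cr + Qe·Cₑ)/(Qr + Qe) = 19:
Cₑ = (1890·19 − 1730·12.00) / 160.0 = 94.69 mg/L.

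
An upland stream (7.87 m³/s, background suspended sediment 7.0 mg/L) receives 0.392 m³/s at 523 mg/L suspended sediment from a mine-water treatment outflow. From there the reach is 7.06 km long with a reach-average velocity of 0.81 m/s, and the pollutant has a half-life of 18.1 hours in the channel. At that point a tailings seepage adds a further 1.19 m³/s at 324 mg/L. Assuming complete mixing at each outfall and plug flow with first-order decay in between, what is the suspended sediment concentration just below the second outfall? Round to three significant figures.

After mixing, C = (7.870·7.000 + 0.3920·523.0) / 8.262 = 260.1/8.262 = 31.48 mg/L; combined flow 8.262 m³/s.
Travel time t = 7.06·1000 / 0.81 = 8716 s = 2.421 h.
Half-life 18.1 h → k = ln 2 / 18.1 = 0.03830 h⁻¹ = 0.9191 d⁻¹.
Applying C = C₀e^(−kt): 31.48 × 0.9115 = 28.69 mg/L.
Second outfall: C = (8.262·28.69 + 1.190·324.0)/9.452 = 65.87 mg/L.

65.9 mg/L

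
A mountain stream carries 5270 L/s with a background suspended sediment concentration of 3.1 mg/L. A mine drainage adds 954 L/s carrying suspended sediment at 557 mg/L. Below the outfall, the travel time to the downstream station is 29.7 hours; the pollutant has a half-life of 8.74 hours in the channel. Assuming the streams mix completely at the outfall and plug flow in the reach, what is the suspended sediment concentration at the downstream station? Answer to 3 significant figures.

After mixing, C = (5270·3.100 + 954.0·557.0) / 6224 = 547700/6224 = 88.00 mg/L.
Half-life 8.74 h → k = ln 2 / 8.74 = 0.07931 h⁻¹ = 1.903 d⁻¹.
After decay, C = 88.00 × e^(−kt) = 88.00 × 0.09485 = 8.347 mg/L.

8.35 mg/L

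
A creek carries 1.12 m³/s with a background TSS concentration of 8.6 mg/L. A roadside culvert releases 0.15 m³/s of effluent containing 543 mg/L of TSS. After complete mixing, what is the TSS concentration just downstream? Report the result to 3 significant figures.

After mixing, C = (1.120·8.600 + 0.1500·543.0) / 1.270 = 91.08/1.270 = 71.72 mg/L.

71.7 mg/L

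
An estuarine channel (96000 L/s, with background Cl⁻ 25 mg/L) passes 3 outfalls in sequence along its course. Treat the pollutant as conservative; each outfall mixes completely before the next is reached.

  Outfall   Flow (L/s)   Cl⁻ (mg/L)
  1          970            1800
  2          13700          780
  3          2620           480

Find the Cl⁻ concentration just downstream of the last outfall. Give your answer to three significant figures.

142 mg/L

Below outfall 1: Q → 96970 L/s, C = (96000·25.00 + 970.0·1800)/96970 = 42.76 mg/L.
Below outfall 2: Q → 110700 L/s, C = (96970·42.76 + 13700·780.0)/110700 = 134.0 mg/L.
Below outfall 3: Q → 113300 L/s, C = (110700·134.0 + 2620·480.0)/113300 = 142.0 mg/L.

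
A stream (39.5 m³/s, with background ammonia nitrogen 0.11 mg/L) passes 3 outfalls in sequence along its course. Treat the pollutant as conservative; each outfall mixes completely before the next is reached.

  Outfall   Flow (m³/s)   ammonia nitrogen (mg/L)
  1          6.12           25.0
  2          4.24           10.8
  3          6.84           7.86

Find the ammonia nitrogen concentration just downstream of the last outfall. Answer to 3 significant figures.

4.53 mg/L

Outfall 1: combined Q = 45.62 m³/s; C = (39.50·0.1100 + 6.120·25.00)/45.62 = 3.449 mg/L.
Outfall 2: combined Q = 49.86 m³/s; C = (45.62·3.449 + 4.240·10.80)/49.86 = 4.074 mg/L.
Outfall 3: combined Q = 56.70 m³/s; C = (49.86·4.074 + 6.840·7.860)/56.70 = 4.531 mg/L.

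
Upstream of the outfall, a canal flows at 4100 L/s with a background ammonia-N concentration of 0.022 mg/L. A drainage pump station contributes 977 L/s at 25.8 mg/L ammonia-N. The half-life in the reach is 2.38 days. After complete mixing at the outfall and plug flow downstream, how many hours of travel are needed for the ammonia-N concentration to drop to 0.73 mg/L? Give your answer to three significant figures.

Mass balance: C = (4100·0.02200 + 977.0·25.80) / 5077 = 25300/5077 = 4.983 mg/L.
Half-life 2.38 d → k = ln 2 / 2.38 = 0.2912 d⁻¹.
4.983·exp(−k·t) = 0.73 → t = ln(4.983/0.73)/k = 569800 s = 158.3 h.

158 h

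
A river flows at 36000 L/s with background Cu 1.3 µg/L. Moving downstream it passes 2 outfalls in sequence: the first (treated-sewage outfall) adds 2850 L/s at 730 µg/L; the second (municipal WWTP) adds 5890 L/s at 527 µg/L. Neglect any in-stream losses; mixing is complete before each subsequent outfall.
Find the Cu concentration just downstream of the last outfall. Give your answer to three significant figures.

Below outfall 1: Q → 38850 L/s, C = (36000·1.300 + 2850·730.0)/38850 = 54.76 µg/L.
Below outfall 2: Q → 44740 L/s, C = (38850·54.76 + 5890·527.0)/44740 = 116.9 µg/L.

117 µg/L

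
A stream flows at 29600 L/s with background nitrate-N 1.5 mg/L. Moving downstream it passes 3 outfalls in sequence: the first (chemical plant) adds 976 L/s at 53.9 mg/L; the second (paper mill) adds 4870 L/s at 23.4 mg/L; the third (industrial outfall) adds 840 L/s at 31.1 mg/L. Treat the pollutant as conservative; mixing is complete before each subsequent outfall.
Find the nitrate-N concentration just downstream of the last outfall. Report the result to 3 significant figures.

After outfall 1: Q = 29600 + 976.0 = 30580 L/s; C = (29600·1.500 + 976.0·53.90)/30580 = 3.173 mg/L.
After outfall 2: Q = 30580 + 4870 = 35450 L/s; C = (30580·3.173 + 4870·23.40)/35450 = 5.952 mg/L.
After outfall 3: Q = 35450 + 840.0 = 36290 L/s; C = (35450·5.952 + 840.0·31.10)/36290 = 6.534 mg/L.

6.53 mg/L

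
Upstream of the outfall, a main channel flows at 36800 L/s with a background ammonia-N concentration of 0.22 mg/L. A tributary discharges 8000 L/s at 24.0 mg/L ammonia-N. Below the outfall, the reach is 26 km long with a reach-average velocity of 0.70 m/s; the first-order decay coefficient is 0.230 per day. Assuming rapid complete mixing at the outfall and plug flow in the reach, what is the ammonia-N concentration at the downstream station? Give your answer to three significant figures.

Mass balance: C = (36800·0.2200 + 8000·24.00) / 44800 = 200100/44800 = 4.466 mg/L.
Travel time t = 26·1000 / 0.70 = 37140 s = 10.32 h.
Decay over the reach: 4.466·exp(−kt) = 4.466·0.9059 = 4.046 mg/L.

4.05 mg/L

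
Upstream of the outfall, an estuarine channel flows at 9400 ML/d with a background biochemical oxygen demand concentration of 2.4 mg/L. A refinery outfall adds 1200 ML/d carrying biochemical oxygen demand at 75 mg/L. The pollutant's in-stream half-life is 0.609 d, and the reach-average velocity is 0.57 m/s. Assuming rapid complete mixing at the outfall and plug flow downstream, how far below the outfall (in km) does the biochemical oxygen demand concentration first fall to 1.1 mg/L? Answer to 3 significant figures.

After mixing, C = (9400·2.400 + 1200·75.00) / 10600 = 112600/10600 = 10.62 mg/L.
Half-life 0.609 d → k = ln 2 / 0.609 = 1.138 d⁻¹.
Set 10.62·exp(−k·t) = 1.1 → t = ln(10.62/1.1)/k = 172100 s = 47.81 h.
Distance = v·t = 0.57·172100 = 98110 m = 98.11 km.

98.1 km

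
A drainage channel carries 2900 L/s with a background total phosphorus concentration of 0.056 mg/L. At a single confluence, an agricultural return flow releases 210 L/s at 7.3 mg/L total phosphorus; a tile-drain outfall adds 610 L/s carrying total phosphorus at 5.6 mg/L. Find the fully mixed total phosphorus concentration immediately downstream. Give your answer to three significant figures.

1.37 mg/L

Mixed concentration C = ΣQC/ΣQ = (2900·0.05600 + 210.0·7.300 + 610.0·5.600) / 3720 = 5111/3720 = 1.374 mg/L.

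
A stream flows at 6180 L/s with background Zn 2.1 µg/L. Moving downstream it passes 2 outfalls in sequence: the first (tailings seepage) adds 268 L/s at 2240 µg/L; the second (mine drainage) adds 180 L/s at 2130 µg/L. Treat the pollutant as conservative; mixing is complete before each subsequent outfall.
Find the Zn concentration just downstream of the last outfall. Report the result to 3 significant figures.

Below outfall 1: Q → 6448 L/s, C = (6180·2.100 + 268.0·2240)/6448 = 95.11 µg/L.
Below outfall 2: Q → 6628 L/s, C = (6448·95.11 + 180.0·2130)/6628 = 150.4 µg/L.

150 µg/L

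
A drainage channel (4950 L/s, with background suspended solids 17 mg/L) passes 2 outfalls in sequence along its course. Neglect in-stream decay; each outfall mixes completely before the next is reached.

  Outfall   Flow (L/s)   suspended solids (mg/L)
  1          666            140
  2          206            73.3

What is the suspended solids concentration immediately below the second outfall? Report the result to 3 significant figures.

33.1 mg/L

Below outfall 1: Q → 5616 L/s, C = (4950·17.00 + 666.0·140.0)/5616 = 31.59 mg/L.
Below outfall 2: Q → 5822 L/s, C = (5616·31.59 + 206.0·73.30)/5822 = 33.06 mg/L.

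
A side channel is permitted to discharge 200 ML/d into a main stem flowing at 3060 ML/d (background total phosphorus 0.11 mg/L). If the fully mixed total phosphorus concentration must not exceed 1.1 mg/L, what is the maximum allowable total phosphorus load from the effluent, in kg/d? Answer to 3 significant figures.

Mass balance at the limit: 3060·0.1100 + 200.0·Cₑ = 3260·1.1 → Cₑ = 16.25 mg/L.
200.0 ML/d = 2.315 m³/s. Load = 2.315 m³/s × 16.25 g/m³ × 86 400 s/d = 3249 kg/d.

3250 kg/d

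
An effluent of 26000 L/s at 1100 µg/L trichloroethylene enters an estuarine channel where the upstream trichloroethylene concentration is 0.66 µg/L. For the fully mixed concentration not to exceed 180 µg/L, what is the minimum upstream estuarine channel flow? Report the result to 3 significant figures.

133000 L/s

Set C_mix = 180: (Q·0.6600 + 26000·1100) / (Q + 26000) = 180
→ Q = 26000·(1100 − 180)/(180 − 0.6600) = 133400 L/s.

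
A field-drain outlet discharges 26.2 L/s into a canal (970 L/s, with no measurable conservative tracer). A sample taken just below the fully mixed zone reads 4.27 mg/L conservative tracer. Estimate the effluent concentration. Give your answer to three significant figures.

Mass balance: 970.0·0 + 26.20·Cₑ = 996.2·4.270
→ Cₑ = (996.2·4.270 − 970.0·0) / 26.20 = 162.4 mg/L.

162 mg/L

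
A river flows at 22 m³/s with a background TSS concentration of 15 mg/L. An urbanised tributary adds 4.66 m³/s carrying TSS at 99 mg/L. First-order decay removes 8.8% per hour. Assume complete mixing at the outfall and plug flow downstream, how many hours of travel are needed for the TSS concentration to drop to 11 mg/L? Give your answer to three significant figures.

Conservation of mass: C = (22.00·15.00 + 4.660·99.00) / 26.66 = 791.3/26.66 = 29.68 mg/L.
8.8%/h lost → k = −ln(1 − 0.088) = 0.09212 h⁻¹.
29.68·exp(−k·t) = 11 → t = ln(29.68/11)/k = 38790 s = 10.78 h.

10.8 h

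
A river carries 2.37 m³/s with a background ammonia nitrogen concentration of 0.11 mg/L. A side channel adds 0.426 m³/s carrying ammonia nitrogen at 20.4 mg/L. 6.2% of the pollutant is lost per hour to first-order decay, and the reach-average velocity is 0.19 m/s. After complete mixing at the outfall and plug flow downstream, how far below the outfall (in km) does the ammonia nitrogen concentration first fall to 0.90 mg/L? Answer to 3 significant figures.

13.6 km

Mixed concentration C = ΣQC/ΣQ = (2.370·0.1100 + 0.4260·20.40) / 2.796 = 8.951/2.796 = 3.201 mg/L.
6.2%/h lost → k = −ln(1 − 0.062) = 0.06401 h⁻¹.
Set 3.201·exp(−k·t) = 0.90 → t = ln(3.201/0.90)/k = 71370 s = 19.83 h.
Distance = v·t = 0.19·71370 = 13560 m = 13.56 km.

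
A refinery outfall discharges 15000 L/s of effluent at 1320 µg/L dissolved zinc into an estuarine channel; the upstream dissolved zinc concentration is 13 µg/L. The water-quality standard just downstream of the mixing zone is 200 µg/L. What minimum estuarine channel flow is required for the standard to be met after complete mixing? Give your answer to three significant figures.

89800 L/s

Set C_mix = 200: (Q·13.00 + 15000·1320) / (Q + 15000) = 200
→ Q = 15000·(1320 − 200)/(200 − 13.00) = 89840 L/s.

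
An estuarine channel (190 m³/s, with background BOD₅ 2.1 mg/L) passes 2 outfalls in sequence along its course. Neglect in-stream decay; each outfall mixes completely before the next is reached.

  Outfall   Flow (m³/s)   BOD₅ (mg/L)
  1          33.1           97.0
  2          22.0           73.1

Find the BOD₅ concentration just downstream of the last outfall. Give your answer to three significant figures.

Outfall 1: combined Q = 223.1 m³/s; C = (190.0·2.100 + 33.10·97.00)/223.1 = 16.18 mg/L.
Outfall 2: combined Q = 245.1 m³/s; C = (223.1·16.18 + 22.00·73.10)/245.1 = 21.29 mg/L.

21.3 mg/L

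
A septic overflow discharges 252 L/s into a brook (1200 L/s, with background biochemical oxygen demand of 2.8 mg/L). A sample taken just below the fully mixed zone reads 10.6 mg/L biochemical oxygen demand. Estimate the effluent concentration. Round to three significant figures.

Mass balance: 1200·2.800 + 252.0·Cₑ = 1452·10.60
→ Cₑ = (1452·10.60 − 1200·2.800) / 252.0 = 47.74 mg/L.

47.7 mg/L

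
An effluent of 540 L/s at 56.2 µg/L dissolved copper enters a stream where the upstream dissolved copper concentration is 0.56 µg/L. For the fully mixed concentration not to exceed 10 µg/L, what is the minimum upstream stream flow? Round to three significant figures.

2640 L/s

Set C_mix = 10: (Q·0.5600 + 540.0·56.20) / (Q + 540.0) = 10
→ Q = 540.0·(56.20 − 10)/(10 − 0.5600) = 2643 L/s.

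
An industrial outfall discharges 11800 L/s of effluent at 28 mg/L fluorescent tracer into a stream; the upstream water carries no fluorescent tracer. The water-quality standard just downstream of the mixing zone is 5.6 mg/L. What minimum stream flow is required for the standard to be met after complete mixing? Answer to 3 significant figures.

47200 L/s

Set C_mix = 5.6: (Q·0 + 11800·28.00) / (Q + 11800) = 5.6
→ Q = 11800·(28.00 − 5.6)/(5.6 − 0) = 47200 L/s.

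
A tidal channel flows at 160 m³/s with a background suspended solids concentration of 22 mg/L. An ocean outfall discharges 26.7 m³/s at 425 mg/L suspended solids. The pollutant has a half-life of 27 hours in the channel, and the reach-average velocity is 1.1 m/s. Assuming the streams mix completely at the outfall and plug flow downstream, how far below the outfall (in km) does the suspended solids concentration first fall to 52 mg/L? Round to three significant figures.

65.7 km

Mass balance: C = (160.0·22.00 + 26.70·425.0) / 186.7 = 14870/186.7 = 79.63 mg/L.
Half-life 27 h → k = ln 2 / 27 = 0.02567 h⁻¹ = 0.6161 d⁻¹.
Set 79.63·exp(−k·t) = 52 → t = ln(79.63/52)/k = 59760 s = 16.60 h.
Distance = v·t = 1.1·59760 = 65740 m = 65.74 km.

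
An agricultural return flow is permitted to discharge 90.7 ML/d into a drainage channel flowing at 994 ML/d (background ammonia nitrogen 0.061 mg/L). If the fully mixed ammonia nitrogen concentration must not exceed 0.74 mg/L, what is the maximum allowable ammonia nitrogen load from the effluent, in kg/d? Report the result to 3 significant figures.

Mass balance at the limit: 994.0·0.06100 + 90.70·Cₑ = 1085·0.74 → Cₑ = 8.181 mg/L.
90.70 ML/d = 1.050 m³/s. Load = 1.050 m³/s × 8.181 g/m³ × 86 400 s/d = 742.0 kg/d.

742 kg/d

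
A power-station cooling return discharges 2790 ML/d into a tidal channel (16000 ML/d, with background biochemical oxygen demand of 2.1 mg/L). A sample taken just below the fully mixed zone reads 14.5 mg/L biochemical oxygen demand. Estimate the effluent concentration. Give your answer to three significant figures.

85.6 mg/L

Mass balance: 16000·2.100 + 2790·Cₑ = 18790·14.50
→ Cₑ = (18790·14.50 − 16000·2.100) / 2790 = 85.61 mg/L.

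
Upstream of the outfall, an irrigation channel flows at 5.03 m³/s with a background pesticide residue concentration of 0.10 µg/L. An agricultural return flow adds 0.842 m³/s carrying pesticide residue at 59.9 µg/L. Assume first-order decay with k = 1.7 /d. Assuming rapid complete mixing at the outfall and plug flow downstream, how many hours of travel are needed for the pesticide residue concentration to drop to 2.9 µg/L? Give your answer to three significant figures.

15.5 h

Mixed concentration C = ΣQC/ΣQ = (5.030·0.1000 + 0.8420·59.90) / 5.872 = 50.94/5.872 = 8.675 µg/L.
8.675·exp(−k·t) = 2.9 → t = ln(8.675/2.9)/k = 55690 s = 15.47 h.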